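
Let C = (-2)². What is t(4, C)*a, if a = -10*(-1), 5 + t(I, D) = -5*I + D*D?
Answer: -90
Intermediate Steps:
C = 4
t(I, D) = -5 + D² - 5*I (t(I, D) = -5 + (-5*I + D*D) = -5 + (-5*I + D²) = -5 + (D² - 5*I) = -5 + D² - 5*I)
a = 10
t(4, C)*a = (-5 + 4² - 5*4)*10 = (-5 + 16 - 20)*10 = -9*10 = -90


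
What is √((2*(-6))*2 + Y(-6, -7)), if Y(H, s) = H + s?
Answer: I*√37 ≈ 6.0828*I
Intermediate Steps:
√((2*(-6))*2 + Y(-6, -7)) = √((2*(-6))*2 + (-6 - 7)) = √(-12*2 - 13) = √(-24 - 13) = √(-37) = I*√37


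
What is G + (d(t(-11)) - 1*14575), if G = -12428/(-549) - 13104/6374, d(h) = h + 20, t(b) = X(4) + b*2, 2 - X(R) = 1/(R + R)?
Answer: -203724367559/13997304 ≈ -14555.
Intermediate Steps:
X(R) = 2 - 1/(2*R) (X(R) = 2 - 1/(R + R) = 2 - 1/(2*R))
t(b) = 15/8 + 2*b (t(b) = (2 - 1/2/4) + b*2 = (2 - 1/2*1/4) + 2*b = (2 - 1/8) + 2*b = 15/8 + 2*b)
d(h) = 20 + h
G = 36010988/1749663 (G = -12428*(-1/549) - 13104*1/6374 = 12428/549 - 6552/3187 = 36010988/1749663 ≈ 20.582)
G + (d(t(-11)) - 1*14575) = 36010988/1749663 + ((20 + (15/8 + 2*(-11))) - 1*14575) = 36010988/1749663 + ((20 + (15/8 - 22)) - 14575) = 36010988/1749663 + ((20 - 161/8) - 14575) = 36010988/1749663 + (-1/8 - 14575) = 36010988/1749663 - 116601/8 = -203724367559/13997304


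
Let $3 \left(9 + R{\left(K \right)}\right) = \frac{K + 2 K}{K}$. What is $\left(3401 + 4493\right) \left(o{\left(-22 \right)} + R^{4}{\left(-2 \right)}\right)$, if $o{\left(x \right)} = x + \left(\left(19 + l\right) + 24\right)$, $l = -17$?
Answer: $32365400$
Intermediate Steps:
$R{\left(K \right)} = -8$ ($R{\left(K \right)} = -9 + \frac{\left(K + 2 K\right) \frac{1}{K}}{3} = -9 + \frac{3 K \frac{1}{K}}{3} = -9 + \frac{1}{3} \cdot 3 = -9 + 1 = -8$)
$o{\left(x \right)} = 26 + x$ ($o{\left(x \right)} = x + \left(\left(19 - 17\right) + 24\right) = x + \left(2 + 24\right) = x + 26 = 26 + x$)
$\left(3401 + 4493\right) \left(o{\left(-22 \right)} + R^{4}{\left(-2 \right)}\right) = \left(3401 + 4493\right) \left(\left(26 - 22\right) + \left(-8\right)^{4}\right) = 7894 \left(4 + 4096\right) = 7894 \cdot 4100 = 32365400$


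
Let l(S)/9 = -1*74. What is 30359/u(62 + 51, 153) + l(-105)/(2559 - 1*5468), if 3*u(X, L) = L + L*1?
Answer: 88382263/296718 ≈ 297.87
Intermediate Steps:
u(X, L) = 2*L/3 (u(X, L) = (L + L*1)/3 = (L + L)/3 = (2*L)/3 = 2*L/3)
l(S) = -666 (l(S) = 9*(-1*74) = 9*(-74) = -666)
30359/u(62 + 51, 153) + l(-105)/(2559 - 1*5468) = 30359/(((⅔)*153)) - 666/(2559 - 1*5468) = 30359/102 - 666/(2559 - 5468) = 30359*(1/102) - 666/(-2909) = 30359/102 - 666*(-1/2909) = 30359/102 + 666/2909 = 88382263/296718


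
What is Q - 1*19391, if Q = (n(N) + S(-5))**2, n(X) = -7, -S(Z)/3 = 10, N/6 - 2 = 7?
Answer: -18022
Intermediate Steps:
N = 54 (N = 12 + 6*7 = 12 + 42 = 54)
S(Z) = -30 (S(Z) = -3*10 = -30)
Q = 1369 (Q = (-7 - 30)**2 = (-37)**2 = 1369)
Q - 1*19391 = 1369 - 1*19391 = 1369 - 19391 = -18022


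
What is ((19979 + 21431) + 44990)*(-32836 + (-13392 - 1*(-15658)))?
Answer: -2641248000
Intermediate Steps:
((19979 + 21431) + 44990)*(-32836 + (-13392 - 1*(-15658))) = (41410 + 44990)*(-32836 + (-13392 + 15658)) = 86400*(-32836 + 2266) = 86400*(-30570) = -2641248000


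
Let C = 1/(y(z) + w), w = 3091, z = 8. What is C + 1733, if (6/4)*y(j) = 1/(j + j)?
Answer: 128562629/74185 ≈ 1733.0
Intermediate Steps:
y(j) = 1/(3*j) (y(j) = 2/(3*(j + j)) = 2/(3*((2*j))) = 2*(1/(2*j))/3 = 1/(3*j))
C = 24/74185 (C = 1/((⅓)/8 + 3091) = 1/((⅓)*(⅛) + 3091) = 1/(1/24 + 3091) = 1/(74185/24) = 24/74185 ≈ 0.00032352)
C + 1733 = 24/74185 + 1733 = 128562629/74185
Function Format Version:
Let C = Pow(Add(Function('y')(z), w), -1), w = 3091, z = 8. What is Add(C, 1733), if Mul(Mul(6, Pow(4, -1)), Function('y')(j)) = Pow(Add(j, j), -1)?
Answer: Rational(128562629, 74185) ≈ 1733.0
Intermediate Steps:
Function('y')(j) = Mul(Rational(1, 3), Pow(j, -1)) (Function('y')(j) = Mul(Rational(2, 3), Pow(Add(j, j), -1)) = Mul(Rational(2, 3), Pow(Mul(2, j), -1)) = Mul(Rational(2, 3), Mul(Rational(1, 2), Pow(j, -1))) = Mul(Rational(1, 3), Pow(j, -1)))
C = Rational(24, 74185) (C = Pow(Add(Mul(Rational(1, 3), Pow(8, -1)), 3091), -1) = Pow(Add(Mul(Rational(1, 3), Rational(1, 8)), 3091), -1) = Pow(Add(Rational(1, 24), 3091), -1) = Pow(Rational(74185, 24), -1) = Rational(24, 74185) ≈ 0.00032352)
Add(C, 1733) = Add(Rational(24, 74185), 1733) = Rational(128562629, 74185)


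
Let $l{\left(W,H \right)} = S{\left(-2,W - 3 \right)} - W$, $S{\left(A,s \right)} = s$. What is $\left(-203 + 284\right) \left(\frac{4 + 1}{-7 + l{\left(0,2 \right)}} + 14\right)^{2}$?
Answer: $\frac{59049}{4} \approx 14762.0$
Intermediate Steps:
$l{\left(W,H \right)} = -3$ ($l{\left(W,H \right)} = \left(W - 3\right) - W = \left(-3 + W\right) - W = -3$)
$\left(-203 + 284\right) \left(\frac{4 + 1}{-7 + l{\left(0,2 \right)}} + 14\right)^{2} = \left(-203 + 284\right) \left(\frac{4 + 1}{-7 - 3} + 14\right)^{2} = 81 \left(\frac{5}{-10} + 14\right)^{2} = 81 \left(5 \left(- \frac{1}{10}\right) + 14\right)^{2} = 81 \left(- \frac{1}{2} + 14\right)^{2} = 81 \left(\frac{27}{2}\right)^{2} = 81 \cdot \frac{729}{4} = \frac{59049}{4}$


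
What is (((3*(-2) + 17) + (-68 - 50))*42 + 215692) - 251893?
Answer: -40695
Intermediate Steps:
(((3*(-2) + 17) + (-68 - 50))*42 + 215692) - 251893 = (((-6 + 17) - 118)*42 + 215692) - 251893 = ((11 - 118)*42 + 215692) - 251893 = (-107*42 + 215692) - 251893 = (-4494 + 215692) - 251893 = 211198 - 251893 = -40695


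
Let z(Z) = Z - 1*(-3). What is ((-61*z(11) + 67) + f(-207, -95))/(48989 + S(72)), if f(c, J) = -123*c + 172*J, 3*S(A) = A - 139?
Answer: 12501/73450 ≈ 0.17020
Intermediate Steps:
z(Z) = 3 + Z (z(Z) = Z + 3 = 3 + Z)
S(A) = -139/3 + A/3 (S(A) = (A - 139)/3 = (-139 + A)/3 = -139/3 + A/3)
((-61*z(11) + 67) + f(-207, -95))/(48989 + S(72)) = ((-61*(3 + 11) + 67) + (-123*(-207) + 172*(-95)))/(48989 + (-139/3 + (⅓)*72)) = ((-61*14 + 67) + (25461 - 16340))/(48989 + (-139/3 + 24)) = ((-854 + 67) + 9121)/(48989 - 67/3) = (-787 + 9121)/(146900/3) = 8334*(3/146900) = 12501/73450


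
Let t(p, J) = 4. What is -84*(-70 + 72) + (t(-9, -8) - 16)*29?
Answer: -516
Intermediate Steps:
-84*(-70 + 72) + (t(-9, -8) - 16)*29 = -84*(-70 + 72) + (4 - 16)*29 = -84*2 - 12*29 = -168 - 348 = -516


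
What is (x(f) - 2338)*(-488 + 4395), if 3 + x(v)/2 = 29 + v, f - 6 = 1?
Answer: -8876704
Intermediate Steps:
f = 7 (f = 6 + 1 = 7)
x(v) = 52 + 2*v (x(v) = -6 + 2*(29 + v) = -6 + (58 + 2*v) = 52 + 2*v)
(x(f) - 2338)*(-488 + 4395) = ((52 + 2*7) - 2338)*(-488 + 4395) = ((52 + 14) - 2338)*3907 = (66 - 2338)*3907 = -2272*3907 = -8876704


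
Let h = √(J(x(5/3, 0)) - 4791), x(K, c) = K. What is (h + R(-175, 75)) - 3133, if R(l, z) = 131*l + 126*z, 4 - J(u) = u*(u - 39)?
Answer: -16608 + I*√42523/3 ≈ -16608.0 + 68.737*I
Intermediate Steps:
J(u) = 4 - u*(-39 + u) (J(u) = 4 - u*(u - 39) = 4 - u*(-39 + u))
R(l, z) = 126*z + 131*l
h = I*√42523/3 (h = √((4 - (5/3)² + 39*(5/3)) - 4791) = √((4 - 1*25/9 + 65) - 4791) = √((4 - 25/9 + 65) - 4791) = √(596/9 - 4791) = √(-42523/9) = I*√42523/3 ≈ 68.737*I)
(h + R(-175, 75)) - 3133 = (I*√42523/3 + (126*75 + 131*(-175))) - 3133 = (I*√42523/3 + (9450 - 22925)) - 3133 = (I*√42523/3 - 13475) - 3133 = (-13475 + I*√42523/3) - 3133 = -16608 + I*√42523/3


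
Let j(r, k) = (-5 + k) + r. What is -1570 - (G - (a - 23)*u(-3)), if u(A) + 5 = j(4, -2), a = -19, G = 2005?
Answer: -3239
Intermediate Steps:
j(r, k) = -5 + k + r
u(A) = -8 (u(A) = -5 + (-5 - 2 + 4) = -5 - 3 = -8)
-1570 - (G - (a - 23)*u(-3)) = -1570 - (2005 - (-19 - 23)*(-8)) = -1570 - (2005 - (-42)*(-8)) = -1570 - (2005 - 1*336) = -1570 - (2005 - 336) = -1570 - 1*1669 = -1570 - 1669 = -3239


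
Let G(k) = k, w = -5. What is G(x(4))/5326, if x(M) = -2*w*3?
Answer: 15/2663 ≈ 0.0056327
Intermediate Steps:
x(M) = 30 (x(M) = -2*(-5)*3 = 10*3 = 30)
G(x(4))/5326 = 30/5326 = 30*(1/5326) = 15/2663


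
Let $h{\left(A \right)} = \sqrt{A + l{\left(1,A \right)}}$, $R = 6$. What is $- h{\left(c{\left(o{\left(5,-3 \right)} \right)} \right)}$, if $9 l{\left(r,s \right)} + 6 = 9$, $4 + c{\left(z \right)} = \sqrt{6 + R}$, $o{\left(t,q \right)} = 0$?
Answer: $- \frac{i \sqrt{33 - 18 \sqrt{3}}}{3} \approx - 0.45007 i$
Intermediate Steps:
$c{\left(z \right)} = -4 + 2 \sqrt{3}$ ($c{\left(z \right)} = -4 + \sqrt{6 + 6} = -4 + \sqrt{12} = -4 + 2 \sqrt{3}$)
$l{\left(r,s \right)} = \frac{1}{3}$ ($l{\left(r,s \right)} = - \frac{2}{3} + \frac{1}{9} \cdot 9 = - \frac{2}{3} + 1 = \frac{1}{3}$)
$h{\left(A \right)} = \sqrt{\frac{1}{3} + A}$ ($h{\left(A \right)} = \sqrt{A + \frac{1}{3}} = \sqrt{\frac{1}{3} + A}$)
$- h{\left(c{\left(o{\left(5,-3 \right)} \right)} \right)} = - \frac{\sqrt{3 + 9 \left(-4 + 2 \sqrt{3}\right)}}{3} = - \frac{\sqrt{3 - \left(36 - 18 \sqrt{3}\right)}}{3} = - \frac{\sqrt{-33 + 18 \sqrt{3}}}{3}$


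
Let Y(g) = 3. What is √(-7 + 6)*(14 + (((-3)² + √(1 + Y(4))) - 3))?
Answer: 22*I ≈ 22.0*I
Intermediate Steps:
√(-7 + 6)*(14 + (((-3)² + √(1 + Y(4))) - 3)) = √(-7 + 6)*(14 + (((-3)² + √(1 + 3)) - 3)) = √(-1)*(14 + ((9 + √4) - 3)) = I*(14 + ((9 + 2) - 3)) = I*(14 + (11 - 3)) = I*(14 + 8) = I*22 = 22*I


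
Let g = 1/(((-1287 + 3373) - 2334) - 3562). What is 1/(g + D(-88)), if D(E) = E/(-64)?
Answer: 15240/20951 ≈ 0.72741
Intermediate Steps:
g = -1/3810 (g = 1/((2086 - 2334) - 3562) = 1/(-248 - 3562) = 1/(-3810) = -1/3810 ≈ -0.00026247)
D(E) = -E/64 (D(E) = E*(-1/64) = -E/64)
1/(g + D(-88)) = 1/(-1/3810 - 1/64*(-88)) = 1/(-1/3810 + 11/8) = 1/(20951/15240) = 15240/20951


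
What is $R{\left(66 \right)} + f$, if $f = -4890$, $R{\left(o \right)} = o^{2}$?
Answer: $-534$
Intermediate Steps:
$R{\left(66 \right)} + f = 66^{2} - 4890 = 4356 - 4890 = -534$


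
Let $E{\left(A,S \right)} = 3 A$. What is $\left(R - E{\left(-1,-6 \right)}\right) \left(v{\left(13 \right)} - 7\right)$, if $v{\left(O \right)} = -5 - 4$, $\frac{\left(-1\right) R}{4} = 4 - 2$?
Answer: $80$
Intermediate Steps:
$R = -8$ ($R = - 4 \left(4 - 2\right) = \left(-4\right) 2 = -8$)
$v{\left(O \right)} = -9$ ($v{\left(O \right)} = -5 - 4 = -9$)
$\left(R - E{\left(-1,-6 \right)}\right) \left(v{\left(13 \right)} - 7\right) = \left(-8 - 3 \left(-1\right)\right) \left(-9 - 7\right) = \left(-8 - -3\right) \left(-16\right) = \left(-8 + 3\right) \left(-16\right) = \left(-5\right) \left(-16\right) = 80$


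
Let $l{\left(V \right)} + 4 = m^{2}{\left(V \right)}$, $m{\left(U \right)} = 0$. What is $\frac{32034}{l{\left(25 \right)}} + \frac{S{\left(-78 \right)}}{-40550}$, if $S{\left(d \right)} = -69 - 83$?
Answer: $- \frac{324744523}{40550} \approx -8008.5$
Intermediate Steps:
$S{\left(d \right)} = -152$ ($S{\left(d \right)} = -69 - 83 = -152$)
$l{\left(V \right)} = -4$ ($l{\left(V \right)} = -4 + 0^{2} = -4 + 0 = -4$)
$\frac{32034}{l{\left(25 \right)}} + \frac{S{\left(-78 \right)}}{-40550} = \frac{32034}{-4} - \frac{152}{-40550} = 32034 \left(- \frac{1}{4}\right) - - \frac{76}{20275} = - \frac{16017}{2} + \frac{76}{20275} = - \frac{324744523}{40550}$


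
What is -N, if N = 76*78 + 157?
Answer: -6085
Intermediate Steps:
N = 6085 (N = 5928 + 157 = 6085)
-N = -1*6085 = -6085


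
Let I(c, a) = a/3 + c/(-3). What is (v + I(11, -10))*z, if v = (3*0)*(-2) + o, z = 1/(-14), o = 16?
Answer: -9/14 ≈ -0.64286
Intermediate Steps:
z = -1/14 ≈ -0.071429
v = 16 (v = (3*0)*(-2) + 16 = 0*(-2) + 16 = 0 + 16 = 16)
I(c, a) = -c/3 + a/3 (I(c, a) = a*(⅓) + c*(-⅓) = a/3 - c/3 = -c/3 + a/3)
(v + I(11, -10))*z = (16 + (-⅓*11 + (⅓)*(-10)))*(-1/14) = (16 + (-11/3 - 10/3))*(-1/14) = (16 - 7)*(-1/14) = 9*(-1/14) = -9/14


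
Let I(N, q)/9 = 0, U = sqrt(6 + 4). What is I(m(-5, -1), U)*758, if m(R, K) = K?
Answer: 0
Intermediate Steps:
U = sqrt(10) ≈ 3.1623
I(N, q) = 0 (I(N, q) = 9*0 = 0)
I(m(-5, -1), U)*758 = 0*758 = 0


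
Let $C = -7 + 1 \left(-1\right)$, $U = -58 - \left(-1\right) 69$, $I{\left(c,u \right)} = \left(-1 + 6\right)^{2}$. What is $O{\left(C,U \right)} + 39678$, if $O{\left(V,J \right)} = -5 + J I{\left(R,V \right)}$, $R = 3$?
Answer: $39948$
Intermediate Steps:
$I{\left(c,u \right)} = 25$ ($I{\left(c,u \right)} = 5^{2} = 25$)
$U = 11$ ($U = -58 - -69 = -58 + 69 = 11$)
$C = -8$ ($C = -7 - 1 = -8$)
$O{\left(V,J \right)} = -5 + 25 J$ ($O{\left(V,J \right)} = -5 + J 25 = -5 + 25 J$)
$O{\left(C,U \right)} + 39678 = \left(-5 + 25 \cdot 11\right) + 39678 = \left(-5 + 275\right) + 39678 = 270 + 39678 = 39948$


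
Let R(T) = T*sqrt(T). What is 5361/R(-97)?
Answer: 5361*I*sqrt(97)/9409 ≈ 5.6116*I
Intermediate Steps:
R(T) = T**(3/2)
5361/R(-97) = 5361/((-97)**(3/2)) = 5361/((-97*I*sqrt(97))) = 5361*(I*sqrt(97)/9409) = 5361*I*sqrt(97)/9409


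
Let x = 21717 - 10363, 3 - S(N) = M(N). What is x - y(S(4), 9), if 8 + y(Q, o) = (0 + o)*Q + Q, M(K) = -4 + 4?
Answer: 11332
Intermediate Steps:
M(K) = 0
S(N) = 3 (S(N) = 3 - 1*0 = 3 + 0 = 3)
y(Q, o) = -8 + Q + Q*o (y(Q, o) = -8 + ((0 + o)*Q + Q) = -8 + (o*Q + Q) = -8 + (Q*o + Q) = -8 + (Q + Q*o) = -8 + Q + Q*o)
x = 11354
x - y(S(4), 9) = 11354 - (-8 + 3 + 3*9) = 11354 - (-8 + 3 + 27) = 11354 - 1*22 = 11354 - 22 = 11332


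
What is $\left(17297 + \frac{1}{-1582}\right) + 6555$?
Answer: $\frac{37733863}{1582} \approx 23852.0$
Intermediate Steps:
$\left(17297 + \frac{1}{-1582}\right) + 6555 = \left(17297 - \frac{1}{1582}\right) + 6555 = \frac{27363853}{1582} + 6555 = \frac{37733863}{1582}$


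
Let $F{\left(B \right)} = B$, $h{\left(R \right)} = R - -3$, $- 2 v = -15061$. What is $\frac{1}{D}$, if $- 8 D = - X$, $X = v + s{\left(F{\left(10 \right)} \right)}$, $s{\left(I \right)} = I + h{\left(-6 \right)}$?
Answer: $\frac{16}{15075} \approx 0.0010614$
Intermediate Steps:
$v = \frac{15061}{2}$ ($v = \left(- \frac{1}{2}\right) \left(-15061\right) = \frac{15061}{2} \approx 7530.5$)
$h{\left(R \right)} = 3 + R$ ($h{\left(R \right)} = R + 3 = 3 + R$)
$s{\left(I \right)} = -3 + I$ ($s{\left(I \right)} = I + \left(3 - 6\right) = I - 3 = -3 + I$)
$X = \frac{15075}{2}$ ($X = \frac{15061}{2} + \left(-3 + 10\right) = \frac{15061}{2} + 7 = \frac{15075}{2} \approx 7537.5$)
$D = \frac{15075}{16}$ ($D = - \frac{\left(-1\right) \frac{15075}{2}}{8} = \left(- \frac{1}{8}\right) \left(- \frac{15075}{2}\right) = \frac{15075}{16} \approx 942.19$)
$\frac{1}{D} = \frac{1}{\frac{15075}{16}} = \frac{16}{15075}$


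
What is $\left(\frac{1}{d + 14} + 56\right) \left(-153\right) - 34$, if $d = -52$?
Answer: $- \frac{326723}{38} \approx -8598.0$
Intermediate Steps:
$\left(\frac{1}{d + 14} + 56\right) \left(-153\right) - 34 = \left(\frac{1}{-52 + 14} + 56\right) \left(-153\right) - 34 = \left(\frac{1}{-38} + 56\right) \left(-153\right) - 34 = \left(- \frac{1}{38} + 56\right) \left(-153\right) - 34 = \frac{2127}{38} \left(-153\right) - 34 = - \frac{325431}{38} - 34 = - \frac{326723}{38}$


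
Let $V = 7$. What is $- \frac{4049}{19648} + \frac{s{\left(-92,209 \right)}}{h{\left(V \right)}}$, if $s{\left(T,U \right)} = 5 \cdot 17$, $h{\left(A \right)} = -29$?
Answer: $- \frac{1787501}{569792} \approx -3.1371$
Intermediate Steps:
$s{\left(T,U \right)} = 85$
$- \frac{4049}{19648} + \frac{s{\left(-92,209 \right)}}{h{\left(V \right)}} = - \frac{4049}{19648} + \frac{85}{-29} = \left(-4049\right) \frac{1}{19648} + 85 \left(- \frac{1}{29}\right) = - \frac{4049}{19648} - \frac{85}{29} = - \frac{1787501}{569792}$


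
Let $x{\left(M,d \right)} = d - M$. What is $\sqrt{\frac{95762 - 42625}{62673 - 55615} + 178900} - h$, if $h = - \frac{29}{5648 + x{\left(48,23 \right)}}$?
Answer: $\frac{29}{5623} + \frac{\sqrt{8912343660546}}{7058} \approx 422.98$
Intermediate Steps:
$h = - \frac{29}{5623}$ ($h = - \frac{29}{5648 + \left(23 - 48\right)} = - \frac{29}{5648 - 25} = - \frac{29}{5623} \approx -0.0051574$)
$\sqrt{\frac{95762 - 42625}{62673 - 55615} + 178900} - h = \sqrt{\frac{95762 - 42625}{62673 - 55615} + 178900} - - \frac{29}{5623} = \sqrt{\frac{53137}{7058} + 178900} + \frac{29}{5623} = \sqrt{\frac{1262729337}{7058}} + \frac{29}{5623} = \frac{\sqrt{8912343660546}}{7058} + \frac{29}{5623} = \frac{29}{5623} + \frac{\sqrt{8912343660546}}{7058}$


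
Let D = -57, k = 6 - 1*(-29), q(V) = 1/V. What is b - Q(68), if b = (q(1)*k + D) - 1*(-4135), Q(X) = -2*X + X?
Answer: 4181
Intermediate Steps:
k = 35 (k = 6 + 29 = 35)
Q(X) = -X
b = 4113 (b = (35/1 - 57) - 1*(-4135) = (1*35 - 57) + 4135 = (35 - 57) + 4135 = -22 + 4135 = 4113)
b - Q(68) = 4113 - (-1)*68 = 4113 - 1*(-68) = 4113 + 68 = 4181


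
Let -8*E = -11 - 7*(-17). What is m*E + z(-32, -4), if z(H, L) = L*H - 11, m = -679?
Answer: 18567/2 ≈ 9283.5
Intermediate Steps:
z(H, L) = -11 + H*L (z(H, L) = H*L - 11 = -11 + H*L)
E = -27/2 (E = -(-11 - 7*(-17))/8 = -(-11 + 119)/8 = -⅛*108 = -27/2 ≈ -13.500)
m*E + z(-32, -4) = -679*(-27/2) + (-11 - 32*(-4)) = 18333/2 + (-11 + 128) = 18333/2 + 117 = 18567/2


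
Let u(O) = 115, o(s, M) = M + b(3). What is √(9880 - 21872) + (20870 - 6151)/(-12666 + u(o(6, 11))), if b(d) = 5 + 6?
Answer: -14719/12551 + 2*I*√2998 ≈ -1.1727 + 109.51*I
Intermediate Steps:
b(d) = 11
o(s, M) = 11 + M (o(s, M) = M + 11 = 11 + M)
√(9880 - 21872) + (20870 - 6151)/(-12666 + u(o(6, 11))) = √(9880 - 21872) + (20870 - 6151)/(-12666 + 115) = √(-11992) + 14719/(-12551) = 2*I*√2998 + 14719*(-1/12551) = 2*I*√2998 - 14719/12551 = -14719/12551 + 2*I*√2998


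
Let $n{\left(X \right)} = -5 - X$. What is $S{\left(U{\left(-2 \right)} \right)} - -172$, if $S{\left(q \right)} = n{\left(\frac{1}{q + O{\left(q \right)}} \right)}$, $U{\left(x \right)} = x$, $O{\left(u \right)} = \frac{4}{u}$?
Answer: $\frac{669}{4} \approx 167.25$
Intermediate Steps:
$S{\left(q \right)} = -5 - \frac{1}{q + \frac{4}{q}}$
$S{\left(U{\left(-2 \right)} \right)} - -172 = \frac{-20 - -2 - 5 \left(-2\right)^{2}}{4 + \left(-2\right)^{2}} - -172 = \frac{-20 + 2 - 20}{4 + 4} + 172 = \frac{-20 + 2 - 20}{8} + 172 = \frac{1}{8} \left(-38\right) + 172 = - \frac{19}{4} + 172 = \frac{669}{4}$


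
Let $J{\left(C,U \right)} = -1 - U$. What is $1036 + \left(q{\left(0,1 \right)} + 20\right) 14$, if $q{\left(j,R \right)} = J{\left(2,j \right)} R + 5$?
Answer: $1372$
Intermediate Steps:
$q{\left(j,R \right)} = 5 + R \left(-1 - j\right)$ ($q{\left(j,R \right)} = \left(-1 - j\right) R + 5 = R \left(-1 - j\right) + 5 = 5 + R \left(-1 - j\right)$)
$1036 + \left(q{\left(0,1 \right)} + 20\right) 14 = 1036 + \left(\left(5 - 1 \left(1 + 0\right)\right) + 20\right) 14 = 1036 + \left(\left(5 - 1 \cdot 1\right) + 20\right) 14 = 1036 + \left(\left(5 - 1\right) + 20\right) 14 = 1036 + \left(4 + 20\right) 14 = 1036 + 24 \cdot 14 = 1036 + 336 = 1372$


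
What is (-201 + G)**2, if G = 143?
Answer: 3364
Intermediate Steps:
(-201 + G)**2 = (-201 + 143)**2 = (-58)**2 = 3364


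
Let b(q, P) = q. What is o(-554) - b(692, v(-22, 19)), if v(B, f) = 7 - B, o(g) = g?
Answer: -1246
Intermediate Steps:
o(-554) - b(692, v(-22, 19)) = -554 - 1*692 = -554 - 692 = -1246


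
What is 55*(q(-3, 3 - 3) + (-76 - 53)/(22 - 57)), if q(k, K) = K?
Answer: 1419/7 ≈ 202.71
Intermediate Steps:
55*(q(-3, 3 - 3) + (-76 - 53)/(22 - 57)) = 55*((3 - 3) + (-76 - 53)/(22 - 57)) = 55*(0 - 129/(-35)) = 55*(0 - 129*(-1/35)) = 55*(0 + 129/35) = 55*(129/35) = 1419/7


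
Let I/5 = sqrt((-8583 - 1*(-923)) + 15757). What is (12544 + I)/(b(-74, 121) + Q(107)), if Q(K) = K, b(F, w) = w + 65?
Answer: 12544/293 + 5*sqrt(8097)/293 ≈ 44.348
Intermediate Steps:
b(F, w) = 65 + w
I = 5*sqrt(8097) (I = 5*sqrt((-8583 - 1*(-923)) + 15757) = 5*sqrt((-8583 + 923) + 15757) = 5*sqrt(-7660 + 15757) = 5*sqrt(8097) ≈ 449.92)
(12544 + I)/(b(-74, 121) + Q(107)) = (12544 + 5*sqrt(8097))/((65 + 121) + 107) = (12544 + 5*sqrt(8097))/(186 + 107) = (12544 + 5*sqrt(8097))/293 = (12544 + 5*sqrt(8097))*(1/293) = 12544/293 + 5*sqrt(8097)/293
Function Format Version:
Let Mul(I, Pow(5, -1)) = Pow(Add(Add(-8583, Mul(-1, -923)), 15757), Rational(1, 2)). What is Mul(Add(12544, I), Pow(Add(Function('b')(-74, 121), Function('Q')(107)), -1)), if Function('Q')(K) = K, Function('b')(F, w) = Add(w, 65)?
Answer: Add(Rational(12544, 293), Mul(Rational(5, 293), Pow(8097, Rational(1, 2)))) ≈ 44.348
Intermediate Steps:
Function('b')(F, w) = Add(65, w)
I = Mul(5, Pow(8097, Rational(1, 2))) (I = Mul(5, Pow(Add(Add(-8583, Mul(-1, -923)), 15757), Rational(1, 2))) = Mul(5, Pow(Add(Add(-8583, 923), 15757), Rational(1, 2))) = Mul(5, Pow(Add(-7660, 15757), Rational(1, 2))) = Mul(5, Pow(8097, Rational(1, 2))) ≈ 449.92)
Mul(Add(12544, I), Pow(Add(Function('b')(-74, 121), Function('Q')(107)), -1)) = Mul(Add(12544, Mul(5, Pow(8097, Rational(1, 2)))), Pow(Add(Add(65, 121), 107), -1)) = Mul(Add(12544, Mul(5, Pow(8097, Rational(1, 2)))), Pow(Add(186, 107), -1)) = Mul(Add(12544, Mul(5, Pow(8097, Rational(1, 2)))), Pow(293, -1)) = Mul(Add(12544, Mul(5, Pow(8097, Rational(1, 2)))), Rational(1, 293)) = Add(Rational(12544, 293), Mul(Rational(5, 293), Pow(8097, Rational(1, 2))))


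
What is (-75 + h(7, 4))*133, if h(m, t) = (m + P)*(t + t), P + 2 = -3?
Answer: -7847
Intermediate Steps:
P = -5 (P = -2 - 3 = -5)
h(m, t) = 2*t*(-5 + m) (h(m, t) = (m - 5)*(t + t) = (-5 + m)*(2*t) = 2*t*(-5 + m))
(-75 + h(7, 4))*133 = (-75 + 2*4*(-5 + 7))*133 = (-75 + 2*4*2)*133 = (-75 + 16)*133 = -59*133 = -7847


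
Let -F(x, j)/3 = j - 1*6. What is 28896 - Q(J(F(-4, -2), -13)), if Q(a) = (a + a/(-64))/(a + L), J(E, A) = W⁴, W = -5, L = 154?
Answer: 1440599601/49856 ≈ 28895.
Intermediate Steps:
F(x, j) = 18 - 3*j (F(x, j) = -3*(j - 1*6) = -3*(j - 6) = -3*(-6 + j) = 18 - 3*j)
J(E, A) = 625 (J(E, A) = (-5)⁴ = 625)
Q(a) = 63*a/(64*(154 + a)) (Q(a) = (a + a/(-64))/(a + 154) = (a + a*(-1/64))/(154 + a) = (a - a/64)/(154 + a) = (63*a/64)/(154 + a) = 63*a/(64*(154 + a)))
28896 - Q(J(F(-4, -2), -13)) = 28896 - 63*625/(64*(154 + 625)) = 28896 - 63*625/(64*779) = 28896 - 1*39375/49856 = 28896 - 39375/49856 = 1440599601/49856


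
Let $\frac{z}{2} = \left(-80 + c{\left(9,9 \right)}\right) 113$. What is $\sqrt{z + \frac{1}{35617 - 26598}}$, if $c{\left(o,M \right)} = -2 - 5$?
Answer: $\frac{i \sqrt{1599353492963}}{9019} \approx 140.22 i$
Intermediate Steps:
$c{\left(o,M \right)} = -7$ ($c{\left(o,M \right)} = -2 - 5 = -7$)
$z = -19662$ ($z = 2 \left(-80 - 7\right) 113 = 2 \left(\left(-87\right) 113\right) = 2 \left(-9831\right) = -19662$)
$\sqrt{z + \frac{1}{35617 - 26598}} = \sqrt{-19662 + \frac{1}{35617 - 26598}} = \sqrt{-19662 + \frac{1}{9019}} = \sqrt{- \frac{177331577}{9019}} = \frac{i \sqrt{1599353492963}}{9019}$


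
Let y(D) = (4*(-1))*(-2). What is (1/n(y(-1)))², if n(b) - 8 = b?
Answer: 1/256 ≈ 0.0039063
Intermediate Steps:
y(D) = 8 (y(D) = -4*(-2) = 8)
n(b) = 8 + b
(1/n(y(-1)))² = (1/(8 + 8))² = (1/16)² = 1/256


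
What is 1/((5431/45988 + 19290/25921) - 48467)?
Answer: -1192054948/57774299279245 ≈ -2.0633e-5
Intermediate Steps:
1/((5431/45988 + 19290/25921) - 48467) = 1/(1027885471/1192054948 - 48467) = 1/(-57774299279245/1192054948) = -1192054948/57774299279245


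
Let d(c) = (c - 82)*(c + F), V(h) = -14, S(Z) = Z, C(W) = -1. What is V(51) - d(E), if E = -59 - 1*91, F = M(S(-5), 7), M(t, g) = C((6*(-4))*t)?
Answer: -35046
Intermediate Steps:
M(t, g) = -1
F = -1
E = -150 (E = -59 - 91 = -150)
d(c) = (-1 + c)*(-82 + c) (d(c) = (c - 82)*(c - 1) = (-82 + c)*(-1 + c) = (-1 + c)*(-82 + c))
V(51) - d(E) = -14 - (82 + (-150)**2 - 83*(-150)) = -14 - (82 + 22500 + 12450) = -14 - 1*35032 = -14 - 35032 = -35046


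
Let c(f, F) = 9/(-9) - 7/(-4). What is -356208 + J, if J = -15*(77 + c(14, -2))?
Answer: -1429497/4 ≈ -3.5737e+5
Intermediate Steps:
c(f, F) = ¾ (c(f, F) = 9*(-⅑) - 7*(-¼) = -1 + 7/4 = ¾)
J = -4665/4 (J = -15*(77 + ¾) = -15*311/4 = -4665/4 ≈ -1166.3)
-356208 + J = -356208 - 4665/4 = -1429497/4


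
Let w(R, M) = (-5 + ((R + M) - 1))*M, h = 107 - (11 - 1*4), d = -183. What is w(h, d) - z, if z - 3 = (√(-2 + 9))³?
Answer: 16284 - 7*√7 ≈ 16265.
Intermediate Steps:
z = 3 + 7*√7 (z = 3 + (√(-2 + 9))³ = 3 + (√7)³ = 3 + 7*√7 ≈ 21.520)
h = 100 (h = 107 - (11 - 4) = 107 - 1*7 = 107 - 7 = 100)
w(R, M) = M*(-6 + M + R) (w(R, M) = (-5 + ((M + R) - 1))*M = (-5 + (-1 + M + R))*M = (-6 + M + R)*M = M*(-6 + M + R))
w(h, d) - z = -183*(-6 - 183 + 100) - (3 + 7*√7) = -183*(-89) + (-3 - 7*√7) = 16287 + (-3 - 7*√7) = 16284 - 7*√7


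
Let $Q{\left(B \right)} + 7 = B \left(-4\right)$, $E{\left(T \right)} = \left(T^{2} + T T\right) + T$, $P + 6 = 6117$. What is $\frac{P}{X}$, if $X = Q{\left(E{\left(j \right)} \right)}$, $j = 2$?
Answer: $- \frac{6111}{47} \approx -130.02$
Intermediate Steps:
$P = 6111$ ($P = -6 + 6117 = 6111$)
$E{\left(T \right)} = T + 2 T^{2}$ ($E{\left(T \right)} = \left(T^{2} + T^{2}\right) + T = 2 T^{2} + T = T + 2 T^{2}$)
$Q{\left(B \right)} = -7 - 4 B$ ($Q{\left(B \right)} = -7 + B \left(-4\right) = -7 - 4 B$)
$X = -47$ ($X = -7 - 4 \cdot 2 \left(1 + 2 \cdot 2\right) = -7 - 4 \cdot 2 \left(1 + 4\right) = -7 - 4 \cdot 2 \cdot 5 = -7 - 40 = -47$)
$\frac{P}{X} = \frac{6111}{-47} = 6111 \left(- \frac{1}{47}\right) = - \frac{6111}{47}$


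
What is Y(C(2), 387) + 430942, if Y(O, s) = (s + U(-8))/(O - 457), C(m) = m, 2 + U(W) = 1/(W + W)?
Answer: 3137251601/7280 ≈ 4.3094e+5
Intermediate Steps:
U(W) = -2 + 1/(2*W) (U(W) = -2 + 1/(W + W) = -2 + 1/(2*W))
Y(O, s) = (-33/16 + s)/(-457 + O) (Y(O, s) = (s + (-2 + (½)/(-8)))/(O - 457) = (s + (-2 + (½)*(-⅛)))/(-457 + O) = (s + (-2 - 1/16))/(-457 + O) = (s - 33/16)/(-457 + O) = (-33/16 + s)/(-457 + O))
Y(C(2), 387) + 430942 = (-33/16 + 387)/(-457 + 2) + 430942 = (6159/16)/(-455) + 430942 = -1/455*6159/16 + 430942 = -6159/7280 + 430942 = 3137251601/7280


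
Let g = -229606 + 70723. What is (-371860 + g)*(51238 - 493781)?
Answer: 234876599449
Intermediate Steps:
g = -158883
(-371860 + g)*(51238 - 493781) = (-371860 - 158883)*(51238 - 493781) = -530743*(-442543) = 234876599449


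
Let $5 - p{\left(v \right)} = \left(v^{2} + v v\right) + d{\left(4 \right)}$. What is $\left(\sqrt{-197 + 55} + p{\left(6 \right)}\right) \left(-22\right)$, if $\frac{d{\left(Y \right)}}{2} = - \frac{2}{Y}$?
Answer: $1452 - 22 i \sqrt{142} \approx 1452.0 - 262.16 i$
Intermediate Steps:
$d{\left(Y \right)} = - \frac{4}{Y}$ ($d{\left(Y \right)} = 2 \left(- \frac{2}{Y}\right) = - \frac{4}{Y}$)
$p{\left(v \right)} = 6 - 2 v^{2}$ ($p{\left(v \right)} = 5 - \left(\left(v^{2} + v v\right) - \frac{4}{4}\right) = 5 - \left(\left(v^{2} + v^{2}\right) - 1\right) = 5 - \left(2 v^{2} - 1\right) = 5 - \left(-1 + 2 v^{2}\right) = 6 - 2 v^{2}$)
$\left(\sqrt{-197 + 55} + p{\left(6 \right)}\right) \left(-22\right) = \left(\sqrt{-197 + 55} + \left(6 - 2 \cdot 6^{2}\right)\right) \left(-22\right) = \left(\sqrt{-142} + \left(6 - 72\right)\right) \left(-22\right) = \left(i \sqrt{142} + \left(6 - 72\right)\right) \left(-22\right) = \left(i \sqrt{142} - 66\right) \left(-22\right) = \left(-66 + i \sqrt{142}\right) \left(-22\right) = 1452 - 22 i \sqrt{142}$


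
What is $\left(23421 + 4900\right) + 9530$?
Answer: $37851$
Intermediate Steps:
$\left(23421 + 4900\right) + 9530 = 28321 + 9530 = 37851$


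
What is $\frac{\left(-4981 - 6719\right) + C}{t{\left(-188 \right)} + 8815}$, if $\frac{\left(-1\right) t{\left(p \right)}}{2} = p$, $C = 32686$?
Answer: $\frac{2998}{1313} \approx 2.2833$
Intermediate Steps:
$t{\left(p \right)} = - 2 p$
$\frac{\left(-4981 - 6719\right) + C}{t{\left(-188 \right)} + 8815} = \frac{\left(-4981 - 6719\right) + 32686}{\left(-2\right) \left(-188\right) + 8815} = \frac{\left(-4981 - 6719\right) + 32686}{376 + 8815} = \frac{-11700 + 32686}{9191} = 20986 \cdot \frac{1}{9191} = \frac{2998}{1313}$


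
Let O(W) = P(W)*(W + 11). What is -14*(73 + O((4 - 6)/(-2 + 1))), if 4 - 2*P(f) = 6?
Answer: -840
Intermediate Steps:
P(f) = -1 (P(f) = 2 - 1/2*6 = 2 - 3 = -1)
O(W) = -11 - W (O(W) = -(W + 11) = -(11 + W) = -11 - W)
-14*(73 + O((4 - 6)/(-2 + 1))) = -14*(73 + (-11 - (4 - 6)/(-2 + 1))) = -14*(73 + (-11 - (-2)/(-1))) = -14*(73 + (-11 - (-2)*(-1))) = -14*(73 + (-11 - 1*2)) = -14*(73 + (-11 - 2)) = -14*(73 - 13) = -14*60 = -840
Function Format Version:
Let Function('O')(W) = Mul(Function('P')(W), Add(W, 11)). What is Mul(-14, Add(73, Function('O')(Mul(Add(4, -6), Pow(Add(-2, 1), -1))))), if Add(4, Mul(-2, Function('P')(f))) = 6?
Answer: -840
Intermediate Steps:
Function('P')(f) = -1 (Function('P')(f) = Add(2, Mul(Rational(-1, 2), 6)) = Add(2, -3) = -1)
Function('O')(W) = Add(-11, Mul(-1, W)) (Function('O')(W) = Mul(-1, Add(W, 11)) = Mul(-1, Add(11, W)) = Add(-11, Mul(-1, W)))
Mul(-14, Add(73, Function('O')(Mul(Add(4, -6), Pow(Add(-2, 1), -1))))) = Mul(-14, Add(73, Add(-11, Mul(-1, Mul(Add(4, -6), Pow(Add(-2, 1), -1)))))) = Mul(-14, Add(73, Add(-11, Mul(-1, Mul(-2, Pow(-1, -1)))))) = Mul(-14, Add(73, Add(-11, Mul(-1, Mul(-2, -1))))) = Mul(-14, Add(73, Add(-11, Mul(-1, 2)))) = Mul(-14, Add(73, Add(-11, -2))) = Mul(-14, Add(73, -13)) = Mul(-14, 60) = -840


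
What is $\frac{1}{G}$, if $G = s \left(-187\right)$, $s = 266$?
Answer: $- \frac{1}{49742} \approx -2.0104 \cdot 10^{-5}$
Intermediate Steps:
$G = -49742$ ($G = 266 \left(-187\right) = -49742$)
$\frac{1}{G} = \frac{1}{-49742} = - \frac{1}{49742}$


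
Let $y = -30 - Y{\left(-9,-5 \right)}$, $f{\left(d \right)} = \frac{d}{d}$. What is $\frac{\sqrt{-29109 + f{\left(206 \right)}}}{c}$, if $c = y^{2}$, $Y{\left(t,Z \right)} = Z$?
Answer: $\frac{2 i \sqrt{7277}}{625} \approx 0.27298 i$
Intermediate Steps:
$f{\left(d \right)} = 1$
$y = -25$ ($y = -30 - -5 = -30 + 5 = -25$)
$c = 625$ ($c = \left(-25\right)^{2} = 625$)
$\frac{\sqrt{-29109 + f{\left(206 \right)}}}{c} = \frac{\sqrt{-29109 + 1}}{625} = \sqrt{-29108} \cdot \frac{1}{625} = 2 i \sqrt{7277} \cdot \frac{1}{625} = \frac{2 i \sqrt{7277}}{625}$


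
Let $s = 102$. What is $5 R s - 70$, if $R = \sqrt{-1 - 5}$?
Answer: $-70 + 510 i \sqrt{6} \approx -70.0 + 1249.2 i$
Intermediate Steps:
$R = i \sqrt{6}$ ($R = \sqrt{-6} = i \sqrt{6} \approx 2.4495 i$)
$5 R s - 70 = 5 i \sqrt{6} \cdot 102 - 70 = 510 i \sqrt{6} - 70 = -70 + 510 i \sqrt{6}$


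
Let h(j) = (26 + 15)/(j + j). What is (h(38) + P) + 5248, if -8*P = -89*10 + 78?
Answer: 406603/76 ≈ 5350.0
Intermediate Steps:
P = 203/2 (P = -(-89*10 + 78)/8 = -(-890 + 78)/8 = -⅛*(-812) = 203/2 ≈ 101.50)
h(j) = 41/(2*j) (h(j) = 41/((2*j)) = 41*(1/(2*j)) = 41/(2*j))
(h(38) + P) + 5248 = ((41/2)/38 + 203/2) + 5248 = ((41/2)*(1/38) + 203/2) + 5248 = (41/76 + 203/2) + 5248 = 7755/76 + 5248 = 406603/76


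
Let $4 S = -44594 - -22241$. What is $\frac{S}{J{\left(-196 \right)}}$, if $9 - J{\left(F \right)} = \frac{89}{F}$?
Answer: $- \frac{1095297}{1853} \approx -591.09$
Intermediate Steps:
$J{\left(F \right)} = 9 - \frac{89}{F}$
$S = - \frac{22353}{4}$ ($S = \frac{-44594 - -22241}{4} = \frac{-44594 + 22241}{4} = \frac{1}{4} \left(-22353\right) = - \frac{22353}{4} \approx -5588.3$)
$\frac{S}{J{\left(-196 \right)}} = - \frac{22353}{4 \left(9 - \frac{89}{-196}\right)} = - \frac{22353}{4 \left(9 - - \frac{89}{196}\right)} = - \frac{22353}{4 \left(9 + \frac{89}{196}\right)} = - \frac{22353}{4 \cdot \frac{1853}{196}} = \left(- \frac{22353}{4}\right) \frac{196}{1853} = - \frac{1095297}{1853}$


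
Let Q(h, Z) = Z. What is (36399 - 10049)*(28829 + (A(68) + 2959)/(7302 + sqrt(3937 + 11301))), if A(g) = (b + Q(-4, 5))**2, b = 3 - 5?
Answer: 20246308504876250/26651983 - 39103400*sqrt(15238)/26651983 ≈ 7.5965e+8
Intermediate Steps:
b = -2
A(g) = 9 (A(g) = (-2 + 5)**2 = 3**2 = 9)
(36399 - 10049)*(28829 + (A(68) + 2959)/(7302 + sqrt(3937 + 11301))) = (36399 - 10049)*(28829 + (9 + 2959)/(7302 + sqrt(3937 + 11301))) = 26350*(28829 + 2968/(7302 + sqrt(15238))) = 759644150 + 78206800/(7302 + sqrt(15238))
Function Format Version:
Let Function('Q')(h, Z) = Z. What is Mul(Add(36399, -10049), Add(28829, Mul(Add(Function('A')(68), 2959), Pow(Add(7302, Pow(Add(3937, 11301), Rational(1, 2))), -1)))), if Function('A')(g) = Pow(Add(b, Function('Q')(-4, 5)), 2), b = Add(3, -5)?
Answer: Add(Rational(20246308504876250, 26651983), Mul(Rational(-39103400, 26651983), Pow(15238, Rational(1, 2)))) ≈ 7.5965e+8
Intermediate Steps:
b = -2
Function('A')(g) = 9 (Function('A')(g) = Pow(Add(-2, 5), 2) = Pow(3, 2) = 9)
Mul(Add(36399, -10049), Add(28829, Mul(Add(Function('A')(68), 2959), Pow(Add(7302, Pow(Add(3937, 11301), Rational(1, 2))), -1)))) = Mul(Add(36399, -10049), Add(28829, Mul(Add(9, 2959), Pow(Add(7302, Pow(Add(3937, 11301), Rational(1, 2))), -1)))) = Mul(26350, Add(28829, Mul(2968, Pow(Add(7302, Pow(15238, Rational(1, 2))), -1)))) = Add(759644150, Mul(78206800, Pow(Add(7302, Pow(15238, Rational(1, 2))), -1)))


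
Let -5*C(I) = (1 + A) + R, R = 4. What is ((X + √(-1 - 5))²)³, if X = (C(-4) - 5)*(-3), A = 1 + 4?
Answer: (21 + I*√6)⁶ ≈ 6.8501e+7 + 5.7313e+7*I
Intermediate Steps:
A = 5
C(I) = -2 (C(I) = -((1 + 5) + 4)/5 = -(6 + 4)/5 = -⅕*10 = -2)
X = 21 (X = (-2 - 5)*(-3) = -7*(-3) = 21)
((X + √(-1 - 5))²)³ = ((21 + √(-1 - 5))²)³ = ((21 + √(-6))²)³ = ((21 + I*√6)²)³ = (21 + I*√6)⁶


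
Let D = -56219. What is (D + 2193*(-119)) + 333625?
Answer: 16439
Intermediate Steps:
(D + 2193*(-119)) + 333625 = (-56219 + 2193*(-119)) + 333625 = (-56219 - 260967) + 333625 = -317186 + 333625 = 16439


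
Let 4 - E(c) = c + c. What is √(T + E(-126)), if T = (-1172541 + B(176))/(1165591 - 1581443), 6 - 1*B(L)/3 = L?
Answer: √11189658598969/207926 ≈ 16.088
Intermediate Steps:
B(L) = 18 - 3*L
E(c) = 4 - 2*c (E(c) = 4 - (c + c) = 4 - 2*c)
T = 1173051/415852 (T = (-1172541 + (18 - 3*176))/(1165591 - 1581443) = (-1172541 + (18 - 528))/(-415852) = (-1172541 - 510)*(-1/415852) = -1173051*(-1/415852) = 1173051/415852 ≈ 2.8208)
√(T + E(-126)) = √(1173051/415852 + (4 - 2*(-126))) = √(1173051/415852 + (4 + 252)) = √(1173051/415852 + 256) = √(107631163/415852) = √11189658598969/207926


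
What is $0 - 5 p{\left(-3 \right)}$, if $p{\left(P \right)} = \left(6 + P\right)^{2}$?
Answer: $-45$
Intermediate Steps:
$0 - 5 p{\left(-3 \right)} = 0 - 5 \left(6 - 3\right)^{2} = 0 - 5 \cdot 3^{2} = 0 - 45 = -45$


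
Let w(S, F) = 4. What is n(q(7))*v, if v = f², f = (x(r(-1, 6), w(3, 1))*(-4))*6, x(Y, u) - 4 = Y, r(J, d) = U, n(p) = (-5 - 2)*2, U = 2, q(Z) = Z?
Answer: -290304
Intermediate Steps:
n(p) = -14 (n(p) = -7*2 = -14)
r(J, d) = 2
x(Y, u) = 4 + Y
f = -144 (f = ((4 + 2)*(-4))*6 = (6*(-4))*6 = -24*6 = -144)
v = 20736 (v = (-144)² = 20736)
n(q(7))*v = -14*20736 = -290304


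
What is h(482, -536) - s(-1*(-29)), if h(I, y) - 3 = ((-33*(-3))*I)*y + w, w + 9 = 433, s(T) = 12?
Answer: -25576433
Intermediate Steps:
w = 424 (w = -9 + 433 = 424)
h(I, y) = 427 + 99*I*y (h(I, y) = 3 + (((-33*(-3))*I)*y + 424) = 3 + ((99*I)*y + 424) = 3 + (99*I*y + 424) = 3 + (424 + 99*I*y) = 427 + 99*I*y)
h(482, -536) - s(-1*(-29)) = (427 + 99*482*(-536)) - 1*12 = (427 - 25576848) - 12 = -25576421 - 12 = -25576433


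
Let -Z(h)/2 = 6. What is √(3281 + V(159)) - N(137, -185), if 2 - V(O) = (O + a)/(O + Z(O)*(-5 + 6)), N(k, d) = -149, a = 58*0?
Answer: 149 + √160814/7 ≈ 206.29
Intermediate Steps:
Z(h) = -12 (Z(h) = -2*6 = -12)
a = 0
V(O) = 2 - O/(-12 + O) (V(O) = 2 - (O + 0)/(O - 12*(-5 + 6)) = 2 - O/(O - 12*1) = 2 - O/(O - 12) = 2 - O/(-12 + O))
√(3281 + V(159)) - N(137, -185) = √(3281 + (-24 + 159)/(-12 + 159)) - 1*(-149) = √(3281 + 135/147) + 149 = √(3281 + (1/147)*135) + 149 = √(3281 + 45/49) + 149 = √(160814/49) + 149 = √160814/7 + 149 = 149 + √160814/7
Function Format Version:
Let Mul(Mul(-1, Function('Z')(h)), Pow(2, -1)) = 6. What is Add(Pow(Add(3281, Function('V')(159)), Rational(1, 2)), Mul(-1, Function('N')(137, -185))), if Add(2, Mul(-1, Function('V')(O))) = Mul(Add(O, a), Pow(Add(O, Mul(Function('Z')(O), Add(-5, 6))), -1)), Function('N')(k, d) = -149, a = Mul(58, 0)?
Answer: Add(149, Mul(Rational(1, 7), Pow(160814, Rational(1, 2)))) ≈ 206.29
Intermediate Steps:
Function('Z')(h) = -12 (Function('Z')(h) = Mul(-2, 6) = -12)
a = 0
Function('V')(O) = Add(2, Mul(-1, O, Pow(Add(-12, O), -1))) (Function('V')(O) = Add(2, Mul(-1, Mul(Add(O, 0), Pow(Add(O, Mul(-12, Add(-5, 6))), -1)))) = Add(2, Mul(-1, Mul(O, Pow(Add(O, Mul(-12, 1)), -1)))) = Add(2, Mul(-1, Mul(O, Pow(Add(O, -12), -1)))) = Add(2, Mul(-1, Mul(O, Pow(Add(-12, O), -1)))) = Add(2, Mul(-1, O, Pow(Add(-12, O), -1))))
Add(Pow(Add(3281, Function('V')(159)), Rational(1, 2)), Mul(-1, Function('N')(137, -185))) = Add(Pow(Add(3281, Mul(Pow(Add(-12, 159), -1), Add(-24, 159))), Rational(1, 2)), Mul(-1, -149)) = Add(Pow(Add(3281, Mul(Pow(147, -1), 135)), Rational(1, 2)), 149) = Add(Pow(Add(3281, Mul(Rational(1, 147), 135)), Rational(1, 2)), 149) = Add(Pow(Add(3281, Rational(45, 49)), Rational(1, 2)), 149) = Add(Pow(Rational(160814, 49), Rational(1, 2)), 149) = Add(Mul(Rational(1, 7), Pow(160814, Rational(1, 2))), 149) = Add(149, Mul(Rational(1, 7), Pow(160814, Rational(1, 2))))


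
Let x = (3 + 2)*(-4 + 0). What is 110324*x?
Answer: -2206480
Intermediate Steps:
x = -20 (x = 5*(-4) = -20)
110324*x = 110324*(-20) = -2206480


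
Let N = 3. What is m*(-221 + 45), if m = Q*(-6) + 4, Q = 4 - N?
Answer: 352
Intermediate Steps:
Q = 1 (Q = 4 - 1*3 = 4 - 3 = 1)
m = -2 (m = 1*(-6) + 4 = -6 + 4 = -2)
m*(-221 + 45) = -2*(-221 + 45) = -2*(-176) = 352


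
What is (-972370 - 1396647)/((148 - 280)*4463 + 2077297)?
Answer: -2369017/1488181 ≈ -1.5919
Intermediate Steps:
(-972370 - 1396647)/((148 - 280)*4463 + 2077297) = -2369017/(-132*4463 + 2077297) = -2369017/(-589116 + 2077297) = -2369017/1488181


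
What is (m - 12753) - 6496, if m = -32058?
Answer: -51307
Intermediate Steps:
(m - 12753) - 6496 = (-32058 - 12753) - 6496 = -44811 - 6496 = -51307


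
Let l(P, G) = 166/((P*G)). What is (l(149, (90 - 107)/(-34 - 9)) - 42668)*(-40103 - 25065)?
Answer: 7042764802208/2533 ≈ 2.7804e+9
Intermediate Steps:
l(P, G) = 166/(G*P) (l(P, G) = 166/((G*P)) = 166*(1/(G*P)) = 166/(G*P))
(l(149, (90 - 107)/(-34 - 9)) - 42668)*(-40103 - 25065) = (166/(((90 - 107)/(-34 - 9))*149) - 42668)*(-40103 - 25065) = (166*(1/149)/(-17/(-43)) - 42668)*(-65168) = (166*(1/149)/(-17*(-1/43)) - 42668)*(-65168) = (166*(1/149)/(17/43) - 42668)*(-65168) = (166*(43/17)*(1/149) - 42668)*(-65168) = (7138/2533 - 42668)*(-65168) = -108070906/2533*(-65168) = 7042764802208/2533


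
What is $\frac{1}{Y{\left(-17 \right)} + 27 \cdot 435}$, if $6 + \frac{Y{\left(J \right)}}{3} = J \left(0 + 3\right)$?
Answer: $\frac{1}{11574} \approx 8.6401 \cdot 10^{-5}$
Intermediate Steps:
$Y{\left(J \right)} = -18 + 9 J$ ($Y{\left(J \right)} = -18 + 3 J \left(0 + 3\right) = -18 + 3 J 3 = -18 + 3 \cdot 3 J = -18 + 9 J$)
$\frac{1}{Y{\left(-17 \right)} + 27 \cdot 435} = \frac{1}{\left(-18 + 9 \left(-17\right)\right) + 27 \cdot 435} = \frac{1}{\left(-18 - 153\right) + 11745} = \frac{1}{-171 + 11745} = \frac{1}{11574}$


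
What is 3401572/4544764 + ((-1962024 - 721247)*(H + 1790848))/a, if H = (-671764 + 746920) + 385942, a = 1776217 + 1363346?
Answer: -980789132617127521/509591889219 ≈ -1.9247e+6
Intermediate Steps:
a = 3139563
H = 461098 (H = 75156 + 385942 = 461098)
3401572/4544764 + ((-1962024 - 721247)*(H + 1790848))/a = 3401572/4544764 + ((-1962024 - 721247)*(461098 + 1790848))/3139563 = 3401572*(1/4544764) - 2683271*2251946*(1/3139563) = 850393/1136191 - 6042581395366*1/3139563 = 850393/1136191 - 6042581395366/3139563 = -980789132617127521/509591889219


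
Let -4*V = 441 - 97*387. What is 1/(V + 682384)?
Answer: 2/1383317 ≈ 1.4458e-6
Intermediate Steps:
V = 18549/2 (V = -(441 - 97*387)/4 = -(441 - 37539)/4 = -1/4*(-37098) = 18549/2 ≈ 9274.5)
1/(V + 682384) = 1/(18549/2 + 682384) = 1/(1383317/2) = 2/1383317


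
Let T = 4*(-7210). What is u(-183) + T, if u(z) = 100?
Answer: -28740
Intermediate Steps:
T = -28840
u(-183) + T = 100 - 28840 = -28740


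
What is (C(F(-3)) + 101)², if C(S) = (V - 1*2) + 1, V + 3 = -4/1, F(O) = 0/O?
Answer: 8649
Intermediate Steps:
F(O) = 0
V = -7 (V = -3 - 4/1 = -3 - 4*1 = -3 - 4 = -7)
C(S) = -8 (C(S) = (-7 - 1*2) + 1 = (-7 - 2) + 1 = -9 + 1 = -8)
(C(F(-3)) + 101)² = (-8 + 101)² = 93² = 8649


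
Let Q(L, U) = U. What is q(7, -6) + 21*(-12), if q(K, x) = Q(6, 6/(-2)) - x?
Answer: -249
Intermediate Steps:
q(K, x) = -3 - x (q(K, x) = 6/(-2) - x = 6*(-½) - x = -3 - x)
q(7, -6) + 21*(-12) = (-3 - 1*(-6)) + 21*(-12) = (-3 + 6) - 252 = 3 - 252 = -249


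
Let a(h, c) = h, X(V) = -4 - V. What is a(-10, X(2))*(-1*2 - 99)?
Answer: 1010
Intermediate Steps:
a(-10, X(2))*(-1*2 - 99) = -10*(-1*2 - 99) = -10*(-2 - 99) = -10*(-101) = 1010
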